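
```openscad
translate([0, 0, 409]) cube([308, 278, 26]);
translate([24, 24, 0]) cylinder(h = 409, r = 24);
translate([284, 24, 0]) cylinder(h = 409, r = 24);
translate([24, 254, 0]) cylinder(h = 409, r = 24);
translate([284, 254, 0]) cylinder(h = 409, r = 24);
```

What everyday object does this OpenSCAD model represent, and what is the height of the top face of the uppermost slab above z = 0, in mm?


A stool. The seat height is 435 mm.

A 308×278×26 slab at z = 409 on four corner cylinders — a stool. The seat top is 409 + 26 = 435 mm.


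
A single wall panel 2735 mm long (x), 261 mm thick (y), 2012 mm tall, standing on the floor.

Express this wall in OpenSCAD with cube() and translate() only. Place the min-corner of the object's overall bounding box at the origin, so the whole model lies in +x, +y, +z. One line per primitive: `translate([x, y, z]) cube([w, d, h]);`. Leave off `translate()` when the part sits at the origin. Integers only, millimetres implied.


cube([2735, 261, 2012]);


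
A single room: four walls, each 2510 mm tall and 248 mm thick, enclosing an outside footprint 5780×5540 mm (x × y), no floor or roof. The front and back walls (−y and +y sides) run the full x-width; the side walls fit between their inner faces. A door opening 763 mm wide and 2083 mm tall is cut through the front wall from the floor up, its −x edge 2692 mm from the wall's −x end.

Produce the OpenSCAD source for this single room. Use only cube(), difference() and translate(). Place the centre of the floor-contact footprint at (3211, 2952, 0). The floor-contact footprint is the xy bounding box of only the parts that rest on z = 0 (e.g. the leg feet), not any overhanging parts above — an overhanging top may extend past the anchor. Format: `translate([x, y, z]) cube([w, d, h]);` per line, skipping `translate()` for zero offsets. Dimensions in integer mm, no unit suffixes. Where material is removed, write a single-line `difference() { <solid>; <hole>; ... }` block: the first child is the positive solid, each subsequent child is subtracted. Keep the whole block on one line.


difference() { translate([321, 182, 0]) cube([5780, 248, 2510]); translate([3013, 182, 0]) cube([763, 248, 2083]); }
translate([321, 5474, 0]) cube([5780, 248, 2510]);
translate([321, 430, 0]) cube([248, 5044, 2510]);
translate([5853, 430, 0]) cube([248, 5044, 2510]);


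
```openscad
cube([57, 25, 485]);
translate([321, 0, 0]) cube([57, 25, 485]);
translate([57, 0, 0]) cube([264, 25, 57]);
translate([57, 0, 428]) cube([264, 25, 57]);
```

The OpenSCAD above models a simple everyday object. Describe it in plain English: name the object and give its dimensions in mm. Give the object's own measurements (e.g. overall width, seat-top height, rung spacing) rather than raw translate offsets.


A rectangular picture frame lying in the x–z plane (depth along y). The opening is 264 mm wide (x) by 371 mm tall (z), surrounded by a border 57 mm wide on all four sides. The frame is 25 mm deep and is made of two full-height vertical stiles with two horizontal rails fitted between them.


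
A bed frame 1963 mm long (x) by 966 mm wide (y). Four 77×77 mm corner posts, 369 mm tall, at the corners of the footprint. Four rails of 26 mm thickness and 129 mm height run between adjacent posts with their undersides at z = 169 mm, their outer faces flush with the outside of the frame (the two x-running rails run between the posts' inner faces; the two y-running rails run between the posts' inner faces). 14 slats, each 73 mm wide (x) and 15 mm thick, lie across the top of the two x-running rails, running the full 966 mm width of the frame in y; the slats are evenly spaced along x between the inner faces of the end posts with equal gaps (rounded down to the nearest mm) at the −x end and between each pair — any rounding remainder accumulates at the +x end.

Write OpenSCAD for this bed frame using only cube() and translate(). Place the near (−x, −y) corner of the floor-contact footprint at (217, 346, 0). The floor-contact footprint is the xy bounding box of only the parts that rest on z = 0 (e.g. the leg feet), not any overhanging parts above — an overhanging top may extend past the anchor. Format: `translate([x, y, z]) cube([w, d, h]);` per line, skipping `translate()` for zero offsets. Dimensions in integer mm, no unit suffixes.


translate([217, 346, 0]) cube([77, 77, 369]);
translate([217, 1235, 0]) cube([77, 77, 369]);
translate([2103, 346, 0]) cube([77, 77, 369]);
translate([2103, 1235, 0]) cube([77, 77, 369]);
translate([294, 346, 169]) cube([1809, 26, 129]);
translate([294, 1286, 169]) cube([1809, 26, 129]);
translate([217, 423, 169]) cube([26, 812, 129]);
translate([2154, 423, 169]) cube([26, 812, 129]);
translate([346, 346, 298]) cube([73, 966, 15]);
translate([471, 346, 298]) cube([73, 966, 15]);
translate([596, 346, 298]) cube([73, 966, 15]);
translate([721, 346, 298]) cube([73, 966, 15]);
translate([846, 346, 298]) cube([73, 966, 15]);
translate([971, 346, 298]) cube([73, 966, 15]);
translate([1096, 346, 298]) cube([73, 966, 15]);
translate([1221, 346, 298]) cube([73, 966, 15]);
translate([1346, 346, 298]) cube([73, 966, 15]);
translate([1471, 346, 298]) cube([73, 966, 15]);
translate([1596, 346, 298]) cube([73, 966, 15]);
translate([1721, 346, 298]) cube([73, 966, 15]);
translate([1846, 346, 298]) cube([73, 966, 15]);
translate([1971, 346, 298]) cube([73, 966, 15]);


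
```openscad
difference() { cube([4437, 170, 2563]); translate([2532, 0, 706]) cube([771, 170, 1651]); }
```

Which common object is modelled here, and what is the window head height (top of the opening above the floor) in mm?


A wall with a window opening. The window head height is 2357 mm.

A wall with a rectangular opening subtracted — a window. Sill at z = 706, opening 1651 mm tall, so the head is at 706 + 1651 = 2357 mm.


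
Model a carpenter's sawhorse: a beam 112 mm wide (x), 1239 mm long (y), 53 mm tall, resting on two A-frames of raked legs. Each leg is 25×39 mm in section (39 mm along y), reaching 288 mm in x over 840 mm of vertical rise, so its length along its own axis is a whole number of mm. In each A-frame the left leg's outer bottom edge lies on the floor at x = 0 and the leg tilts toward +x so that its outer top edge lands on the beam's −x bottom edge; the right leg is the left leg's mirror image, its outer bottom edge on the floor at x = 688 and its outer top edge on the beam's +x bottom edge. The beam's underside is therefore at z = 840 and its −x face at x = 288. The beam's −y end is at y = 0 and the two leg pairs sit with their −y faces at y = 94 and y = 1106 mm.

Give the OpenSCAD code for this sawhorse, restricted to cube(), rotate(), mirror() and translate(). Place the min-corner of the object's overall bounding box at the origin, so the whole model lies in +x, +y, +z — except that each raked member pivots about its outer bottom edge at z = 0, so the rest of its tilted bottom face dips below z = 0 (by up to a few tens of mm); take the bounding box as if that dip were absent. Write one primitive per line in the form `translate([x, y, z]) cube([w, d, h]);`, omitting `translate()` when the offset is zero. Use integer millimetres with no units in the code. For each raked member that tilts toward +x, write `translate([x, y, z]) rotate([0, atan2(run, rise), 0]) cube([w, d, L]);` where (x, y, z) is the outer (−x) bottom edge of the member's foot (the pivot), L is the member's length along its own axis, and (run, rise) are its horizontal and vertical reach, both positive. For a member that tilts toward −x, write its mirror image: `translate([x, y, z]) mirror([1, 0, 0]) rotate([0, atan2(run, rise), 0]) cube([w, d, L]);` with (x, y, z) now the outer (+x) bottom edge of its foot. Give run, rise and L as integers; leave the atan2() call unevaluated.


translate([288, 0, 840]) cube([112, 1239, 53]);
translate([0, 94, 0]) rotate([0, atan2(288, 840), 0]) cube([25, 39, 888]);
translate([688, 94, 0]) mirror([1, 0, 0]) rotate([0, atan2(288, 840), 0]) cube([25, 39, 888]);
translate([0, 1106, 0]) rotate([0, atan2(288, 840), 0]) cube([25, 39, 888]);
translate([688, 1106, 0]) mirror([1, 0, 0]) rotate([0, atan2(288, 840), 0]) cube([25, 39, 888]);


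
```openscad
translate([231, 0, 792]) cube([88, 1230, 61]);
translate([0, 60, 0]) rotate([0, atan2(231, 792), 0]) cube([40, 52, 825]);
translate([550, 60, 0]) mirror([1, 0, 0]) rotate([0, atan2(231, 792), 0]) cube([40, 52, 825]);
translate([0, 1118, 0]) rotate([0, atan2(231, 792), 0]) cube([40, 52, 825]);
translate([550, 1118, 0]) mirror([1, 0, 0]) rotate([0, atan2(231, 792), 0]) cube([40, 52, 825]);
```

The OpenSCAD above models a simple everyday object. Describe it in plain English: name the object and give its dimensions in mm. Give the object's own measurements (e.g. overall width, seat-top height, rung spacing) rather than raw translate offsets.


A sawhorse. A 88×1230×61 mm beam (x, y, z) sits on two A-frame leg pairs. Each pair is two raked legs of 40×52 mm section (52 mm along y) splaying symmetrically in x. Each leg rises 792 mm vertically over 231 mm of horizontal reach and is 825 mm long along its own axis. Every leg's outer bottom edge rests on the floor and its outer top edge meets a bottom edge of the beam — the left legs (tilting toward +x) meet the beam's −x bottom edge, the right legs (their mirror images, tilting toward −x) meet its +x bottom edge — so the leg tops tuck under the beam, the beam's underside is 792 mm above the floor, and the feet are 550 mm apart outside-to-outside with the beam centred between them. The two leg pairs are set in 60 mm from either end of the beam.


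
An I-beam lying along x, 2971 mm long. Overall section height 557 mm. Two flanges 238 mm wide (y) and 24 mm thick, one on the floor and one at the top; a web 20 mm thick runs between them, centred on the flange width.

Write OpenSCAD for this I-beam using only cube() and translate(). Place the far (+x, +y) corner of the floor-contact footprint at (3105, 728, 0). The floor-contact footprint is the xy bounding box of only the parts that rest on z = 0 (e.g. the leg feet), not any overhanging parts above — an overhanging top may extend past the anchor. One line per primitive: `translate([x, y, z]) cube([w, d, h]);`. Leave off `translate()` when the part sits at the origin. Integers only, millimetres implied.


translate([134, 490, 0]) cube([2971, 238, 24]);
translate([134, 599, 24]) cube([2971, 20, 509]);
translate([134, 490, 533]) cube([2971, 238, 24]);


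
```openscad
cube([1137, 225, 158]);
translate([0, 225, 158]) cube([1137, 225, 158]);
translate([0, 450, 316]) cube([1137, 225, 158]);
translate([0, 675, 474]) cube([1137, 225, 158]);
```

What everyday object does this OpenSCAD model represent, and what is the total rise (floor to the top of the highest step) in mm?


A staircase. The total rise is 632 mm.

4 identical blocks, each offset up and back from the previous — a staircase. Each step is 158 mm tall and there are 4 of them, so the total rise is 4 × 158 = 632 mm.


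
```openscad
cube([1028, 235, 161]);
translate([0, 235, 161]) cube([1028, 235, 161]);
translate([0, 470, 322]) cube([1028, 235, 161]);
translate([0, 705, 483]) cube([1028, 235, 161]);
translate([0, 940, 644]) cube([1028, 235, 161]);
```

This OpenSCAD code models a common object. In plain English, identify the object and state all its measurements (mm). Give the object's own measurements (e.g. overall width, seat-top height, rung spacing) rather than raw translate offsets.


A straight staircase of 5 solid steps. Each step is 1028 mm wide (x), 235 mm deep (y, the going) and 161 mm tall (the rise). The first step rests on the floor; each subsequent step sits one going further in +y and one rise higher in +z, directly behind and above the previous step with no overlap.


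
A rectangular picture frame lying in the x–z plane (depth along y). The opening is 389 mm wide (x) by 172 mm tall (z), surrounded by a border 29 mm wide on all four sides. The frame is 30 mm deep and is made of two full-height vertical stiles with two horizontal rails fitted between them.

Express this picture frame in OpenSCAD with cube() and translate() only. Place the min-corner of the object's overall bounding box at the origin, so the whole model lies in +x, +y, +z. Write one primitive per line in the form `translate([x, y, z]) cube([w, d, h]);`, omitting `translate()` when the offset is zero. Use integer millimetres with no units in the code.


cube([29, 30, 230]);
translate([418, 0, 0]) cube([29, 30, 230]);
translate([29, 0, 0]) cube([389, 30, 29]);
translate([29, 0, 201]) cube([389, 30, 29]);


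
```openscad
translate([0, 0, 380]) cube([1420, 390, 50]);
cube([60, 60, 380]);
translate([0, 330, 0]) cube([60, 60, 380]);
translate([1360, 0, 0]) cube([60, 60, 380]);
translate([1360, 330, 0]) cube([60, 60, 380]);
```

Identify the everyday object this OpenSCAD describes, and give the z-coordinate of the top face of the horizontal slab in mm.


A bench. The seat-top height is 430 mm.

A long slab on four corner posts — a bench. The slab sits at z = 380 with thickness 50, so the top is 380 + 50 = 430 mm.


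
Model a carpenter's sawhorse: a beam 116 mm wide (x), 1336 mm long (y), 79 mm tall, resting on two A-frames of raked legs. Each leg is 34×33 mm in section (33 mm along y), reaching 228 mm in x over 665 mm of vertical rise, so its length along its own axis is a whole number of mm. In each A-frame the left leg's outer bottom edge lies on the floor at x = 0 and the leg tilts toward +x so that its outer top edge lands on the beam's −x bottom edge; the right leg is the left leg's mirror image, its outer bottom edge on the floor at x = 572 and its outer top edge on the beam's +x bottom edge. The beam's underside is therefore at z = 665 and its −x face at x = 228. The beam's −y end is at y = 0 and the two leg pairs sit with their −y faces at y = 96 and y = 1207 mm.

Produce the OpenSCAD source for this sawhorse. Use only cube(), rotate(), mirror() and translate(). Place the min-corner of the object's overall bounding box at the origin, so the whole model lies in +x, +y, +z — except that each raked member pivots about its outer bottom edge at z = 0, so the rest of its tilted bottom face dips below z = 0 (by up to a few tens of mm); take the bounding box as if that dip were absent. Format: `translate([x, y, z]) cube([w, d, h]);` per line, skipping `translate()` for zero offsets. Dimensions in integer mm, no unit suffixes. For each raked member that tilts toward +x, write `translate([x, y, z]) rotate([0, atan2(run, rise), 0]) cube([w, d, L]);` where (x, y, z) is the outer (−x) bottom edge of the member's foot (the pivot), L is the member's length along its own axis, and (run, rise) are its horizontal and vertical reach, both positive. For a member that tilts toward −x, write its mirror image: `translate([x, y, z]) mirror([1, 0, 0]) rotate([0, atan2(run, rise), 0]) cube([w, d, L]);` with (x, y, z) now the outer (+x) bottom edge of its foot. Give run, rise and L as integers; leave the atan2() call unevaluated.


translate([228, 0, 665]) cube([116, 1336, 79]);
translate([0, 96, 0]) rotate([0, atan2(228, 665), 0]) cube([34, 33, 703]);
translate([572, 96, 0]) mirror([1, 0, 0]) rotate([0, atan2(228, 665), 0]) cube([34, 33, 703]);
translate([0, 1207, 0]) rotate([0, atan2(228, 665), 0]) cube([34, 33, 703]);
translate([572, 1207, 0]) mirror([1, 0, 0]) rotate([0, atan2(228, 665), 0]) cube([34, 33, 703]);


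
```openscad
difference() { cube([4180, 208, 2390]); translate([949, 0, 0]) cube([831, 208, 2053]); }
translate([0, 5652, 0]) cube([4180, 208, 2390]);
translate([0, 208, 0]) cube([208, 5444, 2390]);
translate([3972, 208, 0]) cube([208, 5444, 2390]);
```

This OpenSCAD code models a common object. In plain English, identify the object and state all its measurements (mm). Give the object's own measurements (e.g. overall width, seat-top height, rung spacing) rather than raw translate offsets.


A single room: four walls, each 2390 mm tall and 208 mm thick, enclosing an outside footprint 4180×5860 mm (x × y), no floor or roof. The front and back walls (−y and +y sides) run the full x-width; the side walls fit between their inner faces. A door opening 831 mm wide and 2053 mm tall is cut through the front wall from the floor up, its −x edge 949 mm from the wall's −x end.


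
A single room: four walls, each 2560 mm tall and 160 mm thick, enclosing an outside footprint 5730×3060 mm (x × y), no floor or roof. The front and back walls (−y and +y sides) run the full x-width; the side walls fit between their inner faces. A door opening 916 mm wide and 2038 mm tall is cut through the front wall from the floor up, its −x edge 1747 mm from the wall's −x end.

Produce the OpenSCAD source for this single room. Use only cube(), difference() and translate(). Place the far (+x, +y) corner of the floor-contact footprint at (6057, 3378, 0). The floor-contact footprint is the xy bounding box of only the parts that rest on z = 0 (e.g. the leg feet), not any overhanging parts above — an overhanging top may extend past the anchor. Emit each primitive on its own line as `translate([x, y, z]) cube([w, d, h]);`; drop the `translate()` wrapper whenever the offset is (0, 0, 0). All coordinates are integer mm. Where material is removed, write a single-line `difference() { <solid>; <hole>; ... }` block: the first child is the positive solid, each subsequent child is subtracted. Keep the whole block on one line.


difference() { translate([327, 318, 0]) cube([5730, 160, 2560]); translate([2074, 318, 0]) cube([916, 160, 2038]); }
translate([327, 3218, 0]) cube([5730, 160, 2560]);
translate([327, 478, 0]) cube([160, 2740, 2560]);
translate([5897, 478, 0]) cube([160, 2740, 2560]);


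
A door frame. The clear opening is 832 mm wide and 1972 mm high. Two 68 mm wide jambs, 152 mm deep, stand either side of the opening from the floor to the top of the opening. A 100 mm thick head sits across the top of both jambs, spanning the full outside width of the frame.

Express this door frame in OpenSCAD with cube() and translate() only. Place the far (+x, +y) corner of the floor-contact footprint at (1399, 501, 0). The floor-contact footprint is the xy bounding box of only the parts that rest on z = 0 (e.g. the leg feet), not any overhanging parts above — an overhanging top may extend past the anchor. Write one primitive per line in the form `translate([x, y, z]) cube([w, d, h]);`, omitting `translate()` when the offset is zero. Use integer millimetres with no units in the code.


translate([431, 349, 0]) cube([68, 152, 1972]);
translate([1331, 349, 0]) cube([68, 152, 1972]);
translate([431, 349, 1972]) cube([968, 152, 100]);


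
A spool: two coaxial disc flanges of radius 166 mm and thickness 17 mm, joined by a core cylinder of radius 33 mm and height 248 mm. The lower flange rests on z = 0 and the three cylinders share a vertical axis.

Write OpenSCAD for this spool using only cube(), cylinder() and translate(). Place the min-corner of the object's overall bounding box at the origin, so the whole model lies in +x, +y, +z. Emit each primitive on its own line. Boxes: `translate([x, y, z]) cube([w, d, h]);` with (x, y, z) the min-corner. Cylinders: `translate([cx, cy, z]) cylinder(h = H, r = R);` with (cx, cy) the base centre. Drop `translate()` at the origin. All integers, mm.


translate([166, 166, 0]) cylinder(h = 17, r = 166);
translate([166, 166, 17]) cylinder(h = 248, r = 33);
translate([166, 166, 265]) cylinder(h = 17, r = 166);


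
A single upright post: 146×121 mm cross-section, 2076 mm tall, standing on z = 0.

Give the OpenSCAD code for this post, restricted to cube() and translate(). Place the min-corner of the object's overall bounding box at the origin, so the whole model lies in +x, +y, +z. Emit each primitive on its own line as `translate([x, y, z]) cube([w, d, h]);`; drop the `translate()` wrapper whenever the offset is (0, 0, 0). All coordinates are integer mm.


cube([146, 121, 2076]);


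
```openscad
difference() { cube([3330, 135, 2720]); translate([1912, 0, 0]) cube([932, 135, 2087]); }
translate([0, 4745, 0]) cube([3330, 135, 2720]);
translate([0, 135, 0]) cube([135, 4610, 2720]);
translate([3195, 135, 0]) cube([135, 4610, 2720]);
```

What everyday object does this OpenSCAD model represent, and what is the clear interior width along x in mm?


A single room. The interior width is 3060 mm.

Four walls enclosing a rectangle with a door in the front wall — a room. Outside width 3330 minus two 135 mm walls gives 3060 mm.


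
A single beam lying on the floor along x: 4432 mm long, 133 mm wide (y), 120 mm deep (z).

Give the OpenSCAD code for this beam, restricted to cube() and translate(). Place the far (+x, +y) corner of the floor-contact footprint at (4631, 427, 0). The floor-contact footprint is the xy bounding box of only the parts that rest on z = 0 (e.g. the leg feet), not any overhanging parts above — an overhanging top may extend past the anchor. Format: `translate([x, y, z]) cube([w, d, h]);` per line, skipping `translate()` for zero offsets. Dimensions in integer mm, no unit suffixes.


translate([199, 294, 0]) cube([4432, 133, 120]);


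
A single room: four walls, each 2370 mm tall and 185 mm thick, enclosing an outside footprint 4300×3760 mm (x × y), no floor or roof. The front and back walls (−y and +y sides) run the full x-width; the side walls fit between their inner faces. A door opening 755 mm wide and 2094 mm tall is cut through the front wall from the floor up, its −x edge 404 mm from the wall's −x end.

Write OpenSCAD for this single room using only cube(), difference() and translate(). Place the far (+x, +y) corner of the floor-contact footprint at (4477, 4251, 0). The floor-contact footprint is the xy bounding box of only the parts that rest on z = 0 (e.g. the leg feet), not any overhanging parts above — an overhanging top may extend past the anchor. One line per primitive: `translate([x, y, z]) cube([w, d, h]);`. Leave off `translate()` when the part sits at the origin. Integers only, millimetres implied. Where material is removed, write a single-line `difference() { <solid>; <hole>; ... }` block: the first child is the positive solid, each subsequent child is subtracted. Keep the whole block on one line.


difference() { translate([177, 491, 0]) cube([4300, 185, 2370]); translate([581, 491, 0]) cube([755, 185, 2094]); }
translate([177, 4066, 0]) cube([4300, 185, 2370]);
translate([177, 676, 0]) cube([185, 3390, 2370]);
translate([4292, 676, 0]) cube([185, 3390, 2370]);


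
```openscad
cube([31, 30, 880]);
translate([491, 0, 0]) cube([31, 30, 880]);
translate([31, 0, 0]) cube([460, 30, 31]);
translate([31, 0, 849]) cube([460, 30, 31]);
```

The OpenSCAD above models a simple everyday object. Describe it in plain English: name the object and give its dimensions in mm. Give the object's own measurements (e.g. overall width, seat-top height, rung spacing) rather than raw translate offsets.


A rectangular picture frame lying in the x–z plane (depth along y). The opening is 460 mm wide (x) by 818 mm tall (z), surrounded by a border 31 mm wide on all four sides. The frame is 30 mm deep and is made of two full-height vertical stiles with two horizontal rails fitted between them.


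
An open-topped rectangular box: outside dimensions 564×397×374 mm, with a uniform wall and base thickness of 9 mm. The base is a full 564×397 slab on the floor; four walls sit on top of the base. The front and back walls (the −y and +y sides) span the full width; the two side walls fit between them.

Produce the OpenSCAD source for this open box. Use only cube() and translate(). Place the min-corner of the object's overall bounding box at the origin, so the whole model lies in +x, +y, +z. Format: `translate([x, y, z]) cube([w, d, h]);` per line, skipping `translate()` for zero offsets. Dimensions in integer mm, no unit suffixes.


cube([564, 397, 9]);
translate([0, 0, 9]) cube([564, 9, 365]);
translate([0, 388, 9]) cube([564, 9, 365]);
translate([0, 9, 9]) cube([9, 379, 365]);
translate([555, 9, 9]) cube([9, 379, 365]);


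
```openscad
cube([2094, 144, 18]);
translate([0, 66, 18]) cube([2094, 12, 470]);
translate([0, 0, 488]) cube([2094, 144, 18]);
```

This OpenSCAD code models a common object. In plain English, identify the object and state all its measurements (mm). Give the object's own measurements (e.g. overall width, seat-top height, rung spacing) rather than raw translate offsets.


An I-beam lying along x, 2094 mm long. Overall section height 506 mm. Two flanges 144 mm wide (y) and 18 mm thick, one on the floor and one at the top; a web 12 mm thick runs between them, centred on the flange width.


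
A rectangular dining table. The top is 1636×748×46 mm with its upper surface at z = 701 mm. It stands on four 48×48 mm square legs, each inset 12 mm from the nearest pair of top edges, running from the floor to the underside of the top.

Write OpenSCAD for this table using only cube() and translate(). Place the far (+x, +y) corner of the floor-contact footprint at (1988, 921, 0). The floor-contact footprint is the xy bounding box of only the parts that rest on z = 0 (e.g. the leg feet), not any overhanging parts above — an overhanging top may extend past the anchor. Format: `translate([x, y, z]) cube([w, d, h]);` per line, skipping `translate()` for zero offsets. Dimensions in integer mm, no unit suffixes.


translate([364, 185, 655]) cube([1636, 748, 46]);
translate([376, 197, 0]) cube([48, 48, 655]);
translate([1940, 197, 0]) cube([48, 48, 655]);
translate([376, 873, 0]) cube([48, 48, 655]);
translate([1940, 873, 0]) cube([48, 48, 655]);


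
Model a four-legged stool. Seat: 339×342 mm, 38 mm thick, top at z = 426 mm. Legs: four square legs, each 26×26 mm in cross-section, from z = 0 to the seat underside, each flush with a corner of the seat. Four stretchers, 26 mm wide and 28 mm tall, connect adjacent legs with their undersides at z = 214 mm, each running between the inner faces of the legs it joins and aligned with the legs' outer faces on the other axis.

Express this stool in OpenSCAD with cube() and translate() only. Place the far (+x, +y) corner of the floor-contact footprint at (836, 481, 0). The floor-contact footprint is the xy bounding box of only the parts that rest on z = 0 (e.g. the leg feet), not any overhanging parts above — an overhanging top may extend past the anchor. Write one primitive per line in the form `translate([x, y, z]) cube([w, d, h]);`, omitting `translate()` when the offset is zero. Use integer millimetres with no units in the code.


// leg_h = 426 - 38 = 388
// stretcher span = 339 - 2*26 = 287
translate([497, 139, 388]) cube([339, 342, 38]);
translate([497, 139, 0]) cube([26, 26, 388]);
translate([810, 139, 0]) cube([26, 26, 388]);
translate([497, 455, 0]) cube([26, 26, 388]);
translate([810, 455, 0]) cube([26, 26, 388]);
translate([523, 139, 214]) cube([287, 26, 28]);
translate([523, 455, 214]) cube([287, 26, 28]);
translate([497, 165, 214]) cube([26, 290, 28]);
translate([810, 165, 214]) cube([26, 290, 28]);


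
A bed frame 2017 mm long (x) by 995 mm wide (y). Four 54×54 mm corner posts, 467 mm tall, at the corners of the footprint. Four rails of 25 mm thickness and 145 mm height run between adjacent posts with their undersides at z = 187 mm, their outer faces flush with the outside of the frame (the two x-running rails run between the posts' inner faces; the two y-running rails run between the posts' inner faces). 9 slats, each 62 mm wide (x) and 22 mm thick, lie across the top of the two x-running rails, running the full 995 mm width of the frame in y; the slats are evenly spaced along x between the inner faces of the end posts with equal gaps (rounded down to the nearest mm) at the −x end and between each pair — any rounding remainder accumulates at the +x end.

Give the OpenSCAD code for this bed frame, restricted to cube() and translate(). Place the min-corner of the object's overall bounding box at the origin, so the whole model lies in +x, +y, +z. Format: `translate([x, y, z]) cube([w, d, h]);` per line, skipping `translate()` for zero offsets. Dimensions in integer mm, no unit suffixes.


cube([54, 54, 467]);
translate([0, 941, 0]) cube([54, 54, 467]);
translate([1963, 0, 0]) cube([54, 54, 467]);
translate([1963, 941, 0]) cube([54, 54, 467]);
translate([54, 0, 187]) cube([1909, 25, 145]);
translate([54, 970, 187]) cube([1909, 25, 145]);
translate([0, 54, 187]) cube([25, 887, 145]);
translate([1992, 54, 187]) cube([25, 887, 145]);
translate([189, 0, 332]) cube([62, 995, 22]);
translate([386, 0, 332]) cube([62, 995, 22]);
translate([583, 0, 332]) cube([62, 995, 22]);
translate([780, 0, 332]) cube([62, 995, 22]);
translate([977, 0, 332]) cube([62, 995, 22]);
translate([1174, 0, 332]) cube([62, 995, 22]);
translate([1371, 0, 332]) cube([62, 995, 22]);
translate([1568, 0, 332]) cube([62, 995, 22]);
translate([1765, 0, 332]) cube([62, 995, 22]);


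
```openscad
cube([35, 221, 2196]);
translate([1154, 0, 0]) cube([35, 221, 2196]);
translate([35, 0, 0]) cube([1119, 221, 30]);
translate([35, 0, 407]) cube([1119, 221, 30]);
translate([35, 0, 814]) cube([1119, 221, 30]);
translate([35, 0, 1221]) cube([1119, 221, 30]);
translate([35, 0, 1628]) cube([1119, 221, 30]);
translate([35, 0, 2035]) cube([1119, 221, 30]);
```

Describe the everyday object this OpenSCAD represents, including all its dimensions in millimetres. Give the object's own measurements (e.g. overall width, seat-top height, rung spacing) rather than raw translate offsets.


An open bookshelf. Two side panels, each 35 mm thick, 221 mm deep and 2196 mm tall, stand 1189 mm apart (outside-to-outside). Between them sit 6 shelves, each 30 mm thick and 221 mm deep, spanning the full gap between the sides. The bottom shelf rests on the floor (its underside at z = 0) and the clear gap between one shelf's top and the next shelf's underside is 377 mm.


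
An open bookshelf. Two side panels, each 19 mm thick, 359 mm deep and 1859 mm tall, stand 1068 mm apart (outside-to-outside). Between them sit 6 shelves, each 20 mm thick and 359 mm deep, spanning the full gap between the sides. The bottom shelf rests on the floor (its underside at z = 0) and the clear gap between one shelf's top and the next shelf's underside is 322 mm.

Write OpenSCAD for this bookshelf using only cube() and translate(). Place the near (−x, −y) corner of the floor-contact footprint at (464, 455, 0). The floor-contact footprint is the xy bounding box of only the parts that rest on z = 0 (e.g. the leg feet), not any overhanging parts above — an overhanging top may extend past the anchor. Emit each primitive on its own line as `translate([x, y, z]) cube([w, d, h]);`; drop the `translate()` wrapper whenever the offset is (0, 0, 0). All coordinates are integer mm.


translate([464, 455, 0]) cube([19, 359, 1859]);
translate([1513, 455, 0]) cube([19, 359, 1859]);
translate([483, 455, 0]) cube([1030, 359, 20]);
translate([483, 455, 342]) cube([1030, 359, 20]);
translate([483, 455, 684]) cube([1030, 359, 20]);
translate([483, 455, 1026]) cube([1030, 359, 20]);
translate([483, 455, 1368]) cube([1030, 359, 20]);
translate([483, 455, 1710]) cube([1030, 359, 20]);


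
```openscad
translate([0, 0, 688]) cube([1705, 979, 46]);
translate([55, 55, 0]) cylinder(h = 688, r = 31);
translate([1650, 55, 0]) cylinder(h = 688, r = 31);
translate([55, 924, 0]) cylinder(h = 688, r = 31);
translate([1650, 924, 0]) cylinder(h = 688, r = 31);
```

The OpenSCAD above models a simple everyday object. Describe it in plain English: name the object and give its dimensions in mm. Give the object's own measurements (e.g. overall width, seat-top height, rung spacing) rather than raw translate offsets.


A rectangular dining table. The top is 1705×979×46 mm with its upper surface at z = 734 mm. It stands on four round legs of 62 mm diameter, each leg's bounding box inset 24 mm from the nearest pair of top edges, running from the floor to the underside of the top.


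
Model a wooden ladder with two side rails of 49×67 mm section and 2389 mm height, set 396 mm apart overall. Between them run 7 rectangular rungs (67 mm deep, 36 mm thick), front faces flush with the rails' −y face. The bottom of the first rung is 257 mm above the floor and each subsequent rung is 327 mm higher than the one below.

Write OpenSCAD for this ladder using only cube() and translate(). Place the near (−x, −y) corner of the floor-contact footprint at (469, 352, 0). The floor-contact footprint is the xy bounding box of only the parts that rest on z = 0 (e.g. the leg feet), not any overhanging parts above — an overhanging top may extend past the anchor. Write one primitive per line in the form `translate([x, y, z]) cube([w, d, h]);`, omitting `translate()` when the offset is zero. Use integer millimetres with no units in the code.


translate([469, 352, 0]) cube([49, 67, 2389]);
translate([816, 352, 0]) cube([49, 67, 2389]);
translate([518, 352, 257]) cube([298, 67, 36]);
translate([518, 352, 584]) cube([298, 67, 36]);
translate([518, 352, 911]) cube([298, 67, 36]);
translate([518, 352, 1238]) cube([298, 67, 36]);
translate([518, 352, 1565]) cube([298, 67, 36]);
translate([518, 352, 1892]) cube([298, 67, 36]);
translate([518, 352, 2219]) cube([298, 67, 36]);


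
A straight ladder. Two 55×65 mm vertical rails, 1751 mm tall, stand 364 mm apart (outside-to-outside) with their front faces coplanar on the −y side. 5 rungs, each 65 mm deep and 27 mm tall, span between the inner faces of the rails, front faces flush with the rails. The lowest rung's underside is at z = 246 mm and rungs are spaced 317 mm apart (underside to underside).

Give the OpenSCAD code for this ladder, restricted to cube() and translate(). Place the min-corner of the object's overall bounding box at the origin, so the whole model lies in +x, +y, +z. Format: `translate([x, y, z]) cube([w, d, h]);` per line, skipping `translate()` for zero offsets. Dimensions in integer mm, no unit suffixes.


cube([55, 65, 1751]);
translate([309, 0, 0]) cube([55, 65, 1751]);
translate([55, 0, 246]) cube([254, 65, 27]);
translate([55, 0, 563]) cube([254, 65, 27]);
translate([55, 0, 880]) cube([254, 65, 27]);
translate([55, 0, 1197]) cube([254, 65, 27]);
translate([55, 0, 1514]) cube([254, 65, 27]);


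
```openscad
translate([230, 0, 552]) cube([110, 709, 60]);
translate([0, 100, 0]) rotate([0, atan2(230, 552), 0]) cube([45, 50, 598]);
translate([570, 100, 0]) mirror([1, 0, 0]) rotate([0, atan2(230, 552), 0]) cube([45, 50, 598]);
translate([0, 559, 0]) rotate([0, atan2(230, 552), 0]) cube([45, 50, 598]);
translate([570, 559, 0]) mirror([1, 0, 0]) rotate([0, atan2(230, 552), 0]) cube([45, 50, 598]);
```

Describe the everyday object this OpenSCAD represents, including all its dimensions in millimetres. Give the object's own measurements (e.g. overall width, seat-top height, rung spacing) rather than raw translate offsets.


A sawhorse. A 110×709×60 mm beam (x, y, z) sits on two A-frame leg pairs. Each pair is two raked legs of 45×50 mm section (50 mm along y) splaying symmetrically in x. Each leg rises 552 mm vertically over 230 mm of horizontal reach and is 598 mm long along its own axis. Every leg's outer bottom edge rests on the floor and its outer top edge meets a bottom edge of the beam — the left legs (tilting toward +x) meet the beam's −x bottom edge, the right legs (their mirror images, tilting toward −x) meet its +x bottom edge — so the leg tops tuck under the beam, the beam's underside is 552 mm above the floor, and the feet are 570 mm apart outside-to-outside with the beam centred between them. The two leg pairs are set in 100 mm from either end of the beam.


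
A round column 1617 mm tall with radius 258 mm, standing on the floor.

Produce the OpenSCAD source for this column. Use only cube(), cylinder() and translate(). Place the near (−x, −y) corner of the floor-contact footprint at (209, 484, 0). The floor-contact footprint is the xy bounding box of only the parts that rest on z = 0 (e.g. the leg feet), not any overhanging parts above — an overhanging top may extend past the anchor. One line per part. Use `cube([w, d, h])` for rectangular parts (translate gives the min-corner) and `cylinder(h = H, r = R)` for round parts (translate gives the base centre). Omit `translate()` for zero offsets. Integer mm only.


translate([467, 742, 0]) cylinder(h = 1617, r = 258);


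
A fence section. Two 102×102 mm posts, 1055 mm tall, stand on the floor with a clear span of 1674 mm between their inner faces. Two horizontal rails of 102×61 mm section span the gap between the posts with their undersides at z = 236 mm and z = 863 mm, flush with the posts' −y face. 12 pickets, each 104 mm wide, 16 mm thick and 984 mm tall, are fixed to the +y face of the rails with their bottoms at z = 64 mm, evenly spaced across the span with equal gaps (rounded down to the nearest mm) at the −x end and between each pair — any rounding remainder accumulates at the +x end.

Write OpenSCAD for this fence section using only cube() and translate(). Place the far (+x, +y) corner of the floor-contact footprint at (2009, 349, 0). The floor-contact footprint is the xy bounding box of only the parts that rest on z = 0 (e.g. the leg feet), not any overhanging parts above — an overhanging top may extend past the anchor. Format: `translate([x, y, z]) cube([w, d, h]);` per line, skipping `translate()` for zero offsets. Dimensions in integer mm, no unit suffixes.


translate([131, 247, 0]) cube([102, 102, 1055]);
translate([1907, 247, 0]) cube([102, 102, 1055]);
translate([233, 247, 236]) cube([1674, 102, 61]);
translate([233, 247, 863]) cube([1674, 102, 61]);
translate([265, 349, 64]) cube([104, 16, 984]);
translate([401, 349, 64]) cube([104, 16, 984]);
translate([537, 349, 64]) cube([104, 16, 984]);
translate([673, 349, 64]) cube([104, 16, 984]);
translate([809, 349, 64]) cube([104, 16, 984]);
translate([945, 349, 64]) cube([104, 16, 984]);
translate([1081, 349, 64]) cube([104, 16, 984]);
translate([1217, 349, 64]) cube([104, 16, 984]);
translate([1353, 349, 64]) cube([104, 16, 984]);
translate([1489, 349, 64]) cube([104, 16, 984]);
translate([1625, 349, 64]) cube([104, 16, 984]);
translate([1761, 349, 64]) cube([104, 16, 984]);


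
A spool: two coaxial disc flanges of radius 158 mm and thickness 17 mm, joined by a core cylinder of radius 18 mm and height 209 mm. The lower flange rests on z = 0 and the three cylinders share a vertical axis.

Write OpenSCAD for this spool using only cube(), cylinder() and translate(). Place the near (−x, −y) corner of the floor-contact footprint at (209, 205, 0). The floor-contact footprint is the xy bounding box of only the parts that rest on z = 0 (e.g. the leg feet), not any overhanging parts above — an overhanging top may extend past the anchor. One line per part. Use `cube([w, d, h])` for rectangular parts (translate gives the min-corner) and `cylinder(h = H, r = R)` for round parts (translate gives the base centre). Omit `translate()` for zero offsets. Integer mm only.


translate([367, 363, 0]) cylinder(h = 17, r = 158);
translate([367, 363, 17]) cylinder(h = 209, r = 18);
translate([367, 363, 226]) cylinder(h = 17, r = 158);


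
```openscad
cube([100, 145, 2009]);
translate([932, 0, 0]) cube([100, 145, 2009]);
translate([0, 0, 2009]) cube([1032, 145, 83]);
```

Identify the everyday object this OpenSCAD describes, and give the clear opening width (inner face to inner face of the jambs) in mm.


A door frame. The clear opening width is 832 mm.

Two 2009 mm tall posts with a header on top — a door frame. The left jamb is 100 mm wide at x = 0; the right jamb starts at x = 932. The clear opening is 932 − 100 = 832 mm.


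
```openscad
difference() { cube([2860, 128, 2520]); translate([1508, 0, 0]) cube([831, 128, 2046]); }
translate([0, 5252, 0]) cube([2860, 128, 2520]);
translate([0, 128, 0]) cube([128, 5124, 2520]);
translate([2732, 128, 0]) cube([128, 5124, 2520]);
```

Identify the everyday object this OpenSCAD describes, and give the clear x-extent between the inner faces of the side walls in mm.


A single room. The interior width is 2604 mm.

Four walls enclosing a rectangle with a door in the front wall — a room. Outside width 2860 minus two 128 mm walls gives 2604 mm.
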